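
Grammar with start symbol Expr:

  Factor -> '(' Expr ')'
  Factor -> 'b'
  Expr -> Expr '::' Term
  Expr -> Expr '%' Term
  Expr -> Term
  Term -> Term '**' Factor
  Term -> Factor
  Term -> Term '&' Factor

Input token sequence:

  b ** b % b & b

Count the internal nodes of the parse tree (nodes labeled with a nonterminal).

10

[Expr [Expr [Term [Term [Factor b]] ** [Factor b]]] % [Term [Term [Factor b]] & [Factor b]]]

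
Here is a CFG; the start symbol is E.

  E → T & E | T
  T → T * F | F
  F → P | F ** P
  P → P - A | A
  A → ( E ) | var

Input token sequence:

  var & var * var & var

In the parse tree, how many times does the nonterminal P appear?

4

[E [T [F [P [A var]]]] & [E [T [T [F [P [A var]]]] * [F [P [A var]]]] & [E [T [F [P [A var]]]]]]]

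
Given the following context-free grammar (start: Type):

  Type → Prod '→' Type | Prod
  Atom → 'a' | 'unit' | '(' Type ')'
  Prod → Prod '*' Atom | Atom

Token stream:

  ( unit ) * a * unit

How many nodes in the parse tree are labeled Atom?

[Type [Prod [Prod [Prod [Atom ( [Type [Prod [Atom unit]]] )]] * [Atom a]] * [Atom unit]]]

4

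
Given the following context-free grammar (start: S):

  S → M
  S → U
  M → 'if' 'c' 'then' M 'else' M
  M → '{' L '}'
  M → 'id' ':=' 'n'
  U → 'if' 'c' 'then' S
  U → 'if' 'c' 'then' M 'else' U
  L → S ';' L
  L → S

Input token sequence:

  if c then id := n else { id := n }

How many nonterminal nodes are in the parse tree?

7

[S [M if c then [M id := n] else [M { [L [S [M id := n]]] }]]]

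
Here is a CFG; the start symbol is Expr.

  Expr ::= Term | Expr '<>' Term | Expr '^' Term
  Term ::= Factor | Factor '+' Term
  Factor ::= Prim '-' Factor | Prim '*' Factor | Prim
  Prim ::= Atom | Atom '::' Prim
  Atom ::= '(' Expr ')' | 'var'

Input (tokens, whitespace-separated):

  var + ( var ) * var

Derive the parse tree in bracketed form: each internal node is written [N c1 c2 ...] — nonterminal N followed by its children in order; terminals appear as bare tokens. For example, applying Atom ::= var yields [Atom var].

[Expr [Term [Factor [Prim [Atom var]]] + [Term [Factor [Prim [Atom ( [Expr [Term [Factor [Prim [Atom var]]]]] )]] * [Factor [Prim [Atom var]]]]]]]

Expr
Term
Factor + Term
Prim + Term
Atom + Term
var + Term
var + Factor
var + Prim * Factor
var + Atom * Factor
var + ( Expr ) * Factor
var + ( Term ) * Factor
var + ( Factor ) * Factor
var + ( Prim ) * Factor
var + ( Atom ) * Factor
var + ( var ) * Factor
var + ( var ) * Prim
var + ( var ) * Atom
var + ( var ) * var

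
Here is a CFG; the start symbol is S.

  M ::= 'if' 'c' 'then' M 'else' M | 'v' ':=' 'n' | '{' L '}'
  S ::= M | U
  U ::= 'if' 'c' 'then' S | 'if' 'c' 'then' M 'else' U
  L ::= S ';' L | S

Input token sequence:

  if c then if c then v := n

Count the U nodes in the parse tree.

2

[S [U if c then [S [U if c then [S [M v := n]]]]]]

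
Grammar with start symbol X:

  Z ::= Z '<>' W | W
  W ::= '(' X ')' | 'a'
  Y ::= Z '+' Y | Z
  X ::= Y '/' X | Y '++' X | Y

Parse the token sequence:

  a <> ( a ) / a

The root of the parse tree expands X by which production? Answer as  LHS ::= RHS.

X ::= Y '/' X

[X [Y [Z [Z [W a]] <> [W ( [X [Y [Z [W a]]]] )]]] / [X [Y [Z [W a]]]]]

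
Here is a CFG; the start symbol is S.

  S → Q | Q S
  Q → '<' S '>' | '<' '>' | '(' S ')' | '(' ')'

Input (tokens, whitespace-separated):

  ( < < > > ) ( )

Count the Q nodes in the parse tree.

4

[S [Q ( [S [Q < [S [Q < >]] >]] )] [S [Q ( )]]]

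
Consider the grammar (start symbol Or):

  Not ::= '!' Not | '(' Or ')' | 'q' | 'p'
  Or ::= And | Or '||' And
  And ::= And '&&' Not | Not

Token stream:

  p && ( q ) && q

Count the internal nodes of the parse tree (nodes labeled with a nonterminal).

10

[Or [And [And [And [Not p]] && [Not ( [Or [And [Not q]]] )]] && [Not q]]]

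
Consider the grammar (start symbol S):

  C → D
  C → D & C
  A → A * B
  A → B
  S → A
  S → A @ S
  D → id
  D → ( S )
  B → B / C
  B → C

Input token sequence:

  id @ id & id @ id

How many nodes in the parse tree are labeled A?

[S [A [B [C [D id]]]] @ [S [A [B [C [D id] & [C [D id]]]]] @ [S [A [B [C [D id]]]]]]]

3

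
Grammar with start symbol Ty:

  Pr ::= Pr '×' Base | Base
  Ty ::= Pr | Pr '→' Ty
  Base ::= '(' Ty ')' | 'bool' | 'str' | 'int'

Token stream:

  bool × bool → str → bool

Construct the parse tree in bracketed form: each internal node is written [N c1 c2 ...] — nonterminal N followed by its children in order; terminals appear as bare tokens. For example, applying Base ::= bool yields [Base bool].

[Ty [Pr [Pr [Base bool]] × [Base bool]] → [Ty [Pr [Base str]] → [Ty [Pr [Base bool]]]]]

Ty
Pr → Ty
Pr × Base → Ty
Base × Base → Ty
bool × Base → Ty
bool × bool → Ty
bool × bool → Pr → Ty
bool × bool → Base → Ty
bool × bool → str → Ty
bool × bool → str → Pr
bool × bool → str → Base
bool × bool → str → bool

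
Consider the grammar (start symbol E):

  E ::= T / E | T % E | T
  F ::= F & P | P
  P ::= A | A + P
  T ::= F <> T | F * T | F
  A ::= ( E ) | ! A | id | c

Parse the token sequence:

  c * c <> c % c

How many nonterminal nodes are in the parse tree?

[E [T [F [P [A c]]] * [T [F [P [A c]]] <> [T [F [P [A c]]]]]] % [E [T [F [P [A c]]]]]]

18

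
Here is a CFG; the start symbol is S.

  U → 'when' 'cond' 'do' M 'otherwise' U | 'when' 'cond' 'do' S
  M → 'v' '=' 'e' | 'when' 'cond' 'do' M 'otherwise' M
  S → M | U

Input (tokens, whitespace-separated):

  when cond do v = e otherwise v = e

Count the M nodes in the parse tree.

[S [M when cond do [M v = e] otherwise [M v = e]]]

3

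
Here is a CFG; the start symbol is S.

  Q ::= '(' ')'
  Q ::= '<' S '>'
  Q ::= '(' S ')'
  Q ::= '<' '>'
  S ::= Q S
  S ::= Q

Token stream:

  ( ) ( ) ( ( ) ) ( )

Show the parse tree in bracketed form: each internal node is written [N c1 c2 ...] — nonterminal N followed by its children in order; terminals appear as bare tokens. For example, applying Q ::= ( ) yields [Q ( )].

[S [Q ( )] [S [Q ( )] [S [Q ( [S [Q ( )]] )] [S [Q ( )]]]]]

S
Q S
( ) S
( ) Q S
( ) ( ) S
( ) ( ) Q S
( ) ( ) ( S ) S
( ) ( ) ( Q ) S
( ) ( ) ( ( ) ) S
( ) ( ) ( ( ) ) Q
( ) ( ) ( ( ) ) ( )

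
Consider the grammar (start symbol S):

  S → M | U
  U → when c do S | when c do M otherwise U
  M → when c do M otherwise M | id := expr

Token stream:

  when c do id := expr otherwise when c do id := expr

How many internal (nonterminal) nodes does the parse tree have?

6

[S [U when c do [M id := expr] otherwise [U when c do [S [M id := expr]]]]]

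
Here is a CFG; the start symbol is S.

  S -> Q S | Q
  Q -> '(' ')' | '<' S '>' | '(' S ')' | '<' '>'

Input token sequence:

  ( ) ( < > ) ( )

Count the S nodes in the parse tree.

[S [Q ( )] [S [Q ( [S [Q < >]] )] [S [Q ( )]]]]

4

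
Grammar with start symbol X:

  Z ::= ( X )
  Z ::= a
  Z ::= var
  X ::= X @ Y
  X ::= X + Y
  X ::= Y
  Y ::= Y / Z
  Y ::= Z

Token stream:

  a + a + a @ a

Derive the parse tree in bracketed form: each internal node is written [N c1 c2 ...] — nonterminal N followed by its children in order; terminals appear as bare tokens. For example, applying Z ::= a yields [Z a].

[X [X [X [X [Y [Z a]]] + [Y [Z a]]] + [Y [Z a]]] @ [Y [Z a]]]

X
X @ Y
X + Y @ Y
X + Y + Y @ Y
Y + Y + Y @ Y
Z + Y + Y @ Y
a + Y + Y @ Y
a + Z + Y @ Y
a + a + Y @ Y
a + a + Z @ Y
a + a + a @ Y
a + a + a @ Z
a + a + a @ a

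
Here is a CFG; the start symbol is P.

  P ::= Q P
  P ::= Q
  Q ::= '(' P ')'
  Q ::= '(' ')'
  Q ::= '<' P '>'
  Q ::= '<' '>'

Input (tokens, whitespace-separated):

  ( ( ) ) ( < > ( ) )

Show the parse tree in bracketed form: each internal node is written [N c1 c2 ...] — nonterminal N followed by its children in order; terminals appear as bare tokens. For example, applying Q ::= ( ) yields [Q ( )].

[P [Q ( [P [Q ( )]] )] [P [Q ( [P [Q < >] [P [Q ( )]]] )]]]

P
Q P
( P ) P
( Q ) P
( ( ) ) P
( ( ) ) Q
( ( ) ) ( P )
( ( ) ) ( Q P )
( ( ) ) ( < > P )
( ( ) ) ( < > Q )
( ( ) ) ( < > ( ) )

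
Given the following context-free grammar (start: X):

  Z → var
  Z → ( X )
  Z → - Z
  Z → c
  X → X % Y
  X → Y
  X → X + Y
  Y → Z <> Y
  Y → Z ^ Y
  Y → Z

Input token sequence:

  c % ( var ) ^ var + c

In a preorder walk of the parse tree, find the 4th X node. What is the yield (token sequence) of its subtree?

var

[X [X [X [Y [Z c]]] % [Y [Z ( [X [Y [Z var]]] )] ^ [Y [Z var]]]] + [Y [Z c]]]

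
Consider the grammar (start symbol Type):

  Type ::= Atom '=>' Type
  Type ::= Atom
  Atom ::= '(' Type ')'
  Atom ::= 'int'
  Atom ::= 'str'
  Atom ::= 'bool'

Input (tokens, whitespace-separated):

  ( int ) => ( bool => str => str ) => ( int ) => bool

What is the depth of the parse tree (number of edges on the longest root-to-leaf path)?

7

[Type [Atom ( [Type [Atom int]] )] => [Type [Atom ( [Type [Atom bool] => [Type [Atom str] => [Type [Atom str]]]] )] => [Type [Atom ( [Type [Atom int]] )] => [Type [Atom bool]]]]]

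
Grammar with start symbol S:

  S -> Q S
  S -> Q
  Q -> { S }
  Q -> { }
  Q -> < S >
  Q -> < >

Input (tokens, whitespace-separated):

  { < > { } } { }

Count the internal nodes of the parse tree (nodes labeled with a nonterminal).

[S [Q { [S [Q < >] [S [Q { }]]] }] [S [Q { }]]]

8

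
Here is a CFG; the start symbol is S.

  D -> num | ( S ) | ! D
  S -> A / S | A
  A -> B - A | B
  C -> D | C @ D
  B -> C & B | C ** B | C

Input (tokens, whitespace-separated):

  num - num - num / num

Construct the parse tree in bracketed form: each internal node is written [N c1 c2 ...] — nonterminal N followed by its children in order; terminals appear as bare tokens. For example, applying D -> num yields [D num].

S
A / S
B - A / S
C - A / S
D - A / S
num - A / S
num - B - A / S
num - C - A / S
num - D - A / S
num - num - A / S
num - num - B / S
num - num - C / S
num - num - D / S
num - num - num / S
num - num - num / A
num - num - num / B
num - num - num / C
num - num - num / D
num - num - num / num

[S [A [B [C [D num]]] - [A [B [C [D num]]] - [A [B [C [D num]]]]]] / [S [A [B [C [D num]]]]]]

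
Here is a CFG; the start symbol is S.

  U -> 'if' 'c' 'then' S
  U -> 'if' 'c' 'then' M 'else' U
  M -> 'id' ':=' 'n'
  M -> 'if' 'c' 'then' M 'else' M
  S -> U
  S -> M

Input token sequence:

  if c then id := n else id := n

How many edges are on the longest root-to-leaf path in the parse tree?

[S [M if c then [M id := n] else [M id := n]]]

3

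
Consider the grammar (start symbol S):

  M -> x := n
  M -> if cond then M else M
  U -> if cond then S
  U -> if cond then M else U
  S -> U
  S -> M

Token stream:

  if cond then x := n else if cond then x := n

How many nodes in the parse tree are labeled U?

2

[S [U if cond then [M x := n] else [U if cond then [S [M x := n]]]]]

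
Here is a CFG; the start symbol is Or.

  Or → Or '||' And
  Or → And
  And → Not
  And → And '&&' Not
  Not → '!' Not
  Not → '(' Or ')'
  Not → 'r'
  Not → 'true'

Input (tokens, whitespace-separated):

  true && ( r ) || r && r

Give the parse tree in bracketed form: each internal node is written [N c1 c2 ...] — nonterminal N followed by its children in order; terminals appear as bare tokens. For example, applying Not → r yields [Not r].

Or
Or || And
And || And
And && Not || And
Not && Not || And
true && Not || And
true && ( Or ) || And
true && ( And ) || And
true && ( Not ) || And
true && ( r ) || And
true && ( r ) || And && Not
true && ( r ) || Not && Not
true && ( r ) || r && Not
true && ( r ) || r && r

[Or [Or [And [And [Not true]] && [Not ( [Or [And [Not r]]] )]]] || [And [And [Not r]] && [Not r]]]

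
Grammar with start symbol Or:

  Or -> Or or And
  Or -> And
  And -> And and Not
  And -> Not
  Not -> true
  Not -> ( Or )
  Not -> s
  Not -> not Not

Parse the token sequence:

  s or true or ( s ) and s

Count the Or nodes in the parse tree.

4

[Or [Or [Or [And [Not s]]] or [And [Not true]]] or [And [And [Not ( [Or [And [Not s]]] )]] and [Not s]]]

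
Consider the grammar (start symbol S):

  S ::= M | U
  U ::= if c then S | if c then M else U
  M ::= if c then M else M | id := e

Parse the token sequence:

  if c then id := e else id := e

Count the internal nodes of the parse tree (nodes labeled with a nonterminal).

[S [M if c then [M id := e] else [M id := e]]]

4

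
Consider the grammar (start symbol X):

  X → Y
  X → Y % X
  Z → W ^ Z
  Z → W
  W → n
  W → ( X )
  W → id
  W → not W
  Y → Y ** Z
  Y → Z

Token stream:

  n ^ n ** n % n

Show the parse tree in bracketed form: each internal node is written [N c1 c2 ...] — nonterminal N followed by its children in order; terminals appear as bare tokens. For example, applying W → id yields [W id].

[X [Y [Y [Z [W n] ^ [Z [W n]]]] ** [Z [W n]]] % [X [Y [Z [W n]]]]]

X
Y % X
Y ** Z % X
Z ** Z % X
W ^ Z ** Z % X
n ^ Z ** Z % X
n ^ W ** Z % X
n ^ n ** Z % X
n ^ n ** W % X
n ^ n ** n % X
n ^ n ** n % Y
n ^ n ** n % Z
n ^ n ** n % W
n ^ n ** n % n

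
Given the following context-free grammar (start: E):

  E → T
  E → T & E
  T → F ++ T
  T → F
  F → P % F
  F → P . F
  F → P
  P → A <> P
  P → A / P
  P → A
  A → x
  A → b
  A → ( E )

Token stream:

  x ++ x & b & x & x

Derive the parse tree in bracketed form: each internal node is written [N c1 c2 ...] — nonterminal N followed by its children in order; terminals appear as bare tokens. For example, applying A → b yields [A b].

[E [T [F [P [A x]]] ++ [T [F [P [A x]]]]] & [E [T [F [P [A b]]]] & [E [T [F [P [A x]]]] & [E [T [F [P [A x]]]]]]]]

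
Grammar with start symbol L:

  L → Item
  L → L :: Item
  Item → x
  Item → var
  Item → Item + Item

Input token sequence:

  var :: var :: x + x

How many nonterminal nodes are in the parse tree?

[L [L [L [Item var]] :: [Item var]] :: [Item [Item x] + [Item x]]]

8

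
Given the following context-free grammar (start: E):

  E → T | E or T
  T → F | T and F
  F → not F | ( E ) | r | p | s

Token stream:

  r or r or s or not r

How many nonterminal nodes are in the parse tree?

13

[E [E [E [E [T [F r]]] or [T [F r]]] or [T [F s]]] or [T [F not [F r]]]]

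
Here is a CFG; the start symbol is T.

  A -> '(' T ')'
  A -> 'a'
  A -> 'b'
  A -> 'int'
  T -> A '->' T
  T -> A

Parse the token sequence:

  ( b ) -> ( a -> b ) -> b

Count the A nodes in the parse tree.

6

[T [A ( [T [A b]] )] -> [T [A ( [T [A a] -> [T [A b]]] )] -> [T [A b]]]]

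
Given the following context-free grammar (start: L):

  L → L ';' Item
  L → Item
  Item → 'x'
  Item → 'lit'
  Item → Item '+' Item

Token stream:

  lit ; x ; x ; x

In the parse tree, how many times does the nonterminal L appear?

[L [L [L [L [Item lit]] ; [Item x]] ; [Item x]] ; [Item x]]

4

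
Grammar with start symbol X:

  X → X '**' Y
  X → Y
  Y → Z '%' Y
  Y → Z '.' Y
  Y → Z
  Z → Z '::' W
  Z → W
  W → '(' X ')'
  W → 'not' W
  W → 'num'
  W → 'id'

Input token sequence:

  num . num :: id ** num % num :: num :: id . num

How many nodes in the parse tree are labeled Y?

[X [X [Y [Z [W num]] . [Y [Z [Z [W num]] :: [W id]]]]] ** [Y [Z [W num]] % [Y [Z [Z [Z [W num]] :: [W num]] :: [W id]] . [Y [Z [W num]]]]]]

5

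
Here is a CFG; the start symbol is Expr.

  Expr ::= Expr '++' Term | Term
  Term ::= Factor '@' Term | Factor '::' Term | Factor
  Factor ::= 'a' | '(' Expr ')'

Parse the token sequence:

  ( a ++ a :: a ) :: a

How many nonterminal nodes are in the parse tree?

[Expr [Term [Factor ( [Expr [Expr [Term [Factor a]]] ++ [Term [Factor a] :: [Term [Factor a]]]] )] :: [Term [Factor a]]]]

13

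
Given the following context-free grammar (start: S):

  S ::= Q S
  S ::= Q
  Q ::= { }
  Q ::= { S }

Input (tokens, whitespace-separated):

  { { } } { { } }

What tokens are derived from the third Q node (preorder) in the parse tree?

[S [Q { [S [Q { }]] }] [S [Q { [S [Q { }]] }]]]

{ { } }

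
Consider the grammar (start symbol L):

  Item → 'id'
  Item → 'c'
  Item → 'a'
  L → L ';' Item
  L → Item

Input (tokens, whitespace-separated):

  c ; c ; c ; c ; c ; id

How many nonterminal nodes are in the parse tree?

12

[L [L [L [L [L [L [Item c]] ; [Item c]] ; [Item c]] ; [Item c]] ; [Item c]] ; [Item id]]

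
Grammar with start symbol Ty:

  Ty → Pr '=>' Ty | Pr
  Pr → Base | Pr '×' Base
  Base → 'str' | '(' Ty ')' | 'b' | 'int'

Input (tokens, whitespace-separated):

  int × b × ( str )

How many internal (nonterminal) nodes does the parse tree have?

10

[Ty [Pr [Pr [Pr [Base int]] × [Base b]] × [Base ( [Ty [Pr [Base str]]] )]]]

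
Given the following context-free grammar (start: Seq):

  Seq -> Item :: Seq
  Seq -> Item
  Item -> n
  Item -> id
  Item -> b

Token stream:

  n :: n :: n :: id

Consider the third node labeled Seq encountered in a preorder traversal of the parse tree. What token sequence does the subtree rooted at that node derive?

[Seq [Item n] :: [Seq [Item n] :: [Seq [Item n] :: [Seq [Item id]]]]]

n :: id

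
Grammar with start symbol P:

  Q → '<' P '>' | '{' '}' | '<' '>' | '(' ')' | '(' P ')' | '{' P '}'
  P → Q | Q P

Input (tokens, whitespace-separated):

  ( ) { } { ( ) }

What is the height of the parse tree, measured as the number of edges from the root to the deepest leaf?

[P [Q ( )] [P [Q { }] [P [Q { [P [Q ( )]] }]]]]

6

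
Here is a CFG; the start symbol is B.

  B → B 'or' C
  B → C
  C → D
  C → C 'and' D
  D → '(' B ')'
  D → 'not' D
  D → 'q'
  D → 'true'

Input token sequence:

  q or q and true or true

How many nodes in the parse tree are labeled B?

3

[B [B [B [C [D q]]] or [C [C [D q]] and [D true]]] or [C [D true]]]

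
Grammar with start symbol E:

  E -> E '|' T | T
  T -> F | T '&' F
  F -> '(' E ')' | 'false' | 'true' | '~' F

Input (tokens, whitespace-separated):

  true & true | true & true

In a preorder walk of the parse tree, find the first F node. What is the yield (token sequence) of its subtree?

true

[E [E [T [T [F true]] & [F true]]] | [T [T [F true]] & [F true]]]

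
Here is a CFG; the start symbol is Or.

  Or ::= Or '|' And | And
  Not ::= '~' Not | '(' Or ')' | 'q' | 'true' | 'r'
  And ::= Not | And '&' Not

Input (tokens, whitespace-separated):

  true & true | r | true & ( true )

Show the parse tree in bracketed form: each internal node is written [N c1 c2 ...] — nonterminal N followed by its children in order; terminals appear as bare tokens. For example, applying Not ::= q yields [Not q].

Or
Or | And
Or | And | And
And | And | And
And & Not | And | And
Not & Not | And | And
true & Not | And | And
true & true | And | And
true & true | Not | And
true & true | r | And
true & true | r | And & Not
true & true | r | Not & Not
true & true | r | true & Not
true & true | r | true & ( Or )
true & true | r | true & ( And )
true & true | r | true & ( Not )
true & true | r | true & ( true )

[Or [Or [Or [And [And [Not true]] & [Not true]]] | [And [Not r]]] | [And [And [Not true]] & [Not ( [Or [And [Not true]]] )]]]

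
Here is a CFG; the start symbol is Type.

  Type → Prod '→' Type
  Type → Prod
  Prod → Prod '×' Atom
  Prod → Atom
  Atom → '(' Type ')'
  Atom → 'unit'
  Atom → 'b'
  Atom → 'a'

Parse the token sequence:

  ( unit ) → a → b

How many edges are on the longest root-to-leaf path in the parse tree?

6

[Type [Prod [Atom ( [Type [Prod [Atom unit]]] )]] → [Type [Prod [Atom a]] → [Type [Prod [Atom b]]]]]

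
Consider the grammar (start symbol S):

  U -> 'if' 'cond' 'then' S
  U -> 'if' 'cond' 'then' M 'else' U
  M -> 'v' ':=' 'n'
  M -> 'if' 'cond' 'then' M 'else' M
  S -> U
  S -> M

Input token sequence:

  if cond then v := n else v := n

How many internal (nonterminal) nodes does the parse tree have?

[S [M if cond then [M v := n] else [M v := n]]]

4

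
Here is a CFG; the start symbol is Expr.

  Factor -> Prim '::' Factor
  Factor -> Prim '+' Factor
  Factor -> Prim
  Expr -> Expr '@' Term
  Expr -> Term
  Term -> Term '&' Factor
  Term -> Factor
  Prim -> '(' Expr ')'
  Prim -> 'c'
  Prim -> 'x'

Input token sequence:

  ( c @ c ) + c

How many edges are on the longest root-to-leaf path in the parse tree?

9

[Expr [Term [Factor [Prim ( [Expr [Expr [Term [Factor [Prim c]]]] @ [Term [Factor [Prim c]]]] )] + [Factor [Prim c]]]]]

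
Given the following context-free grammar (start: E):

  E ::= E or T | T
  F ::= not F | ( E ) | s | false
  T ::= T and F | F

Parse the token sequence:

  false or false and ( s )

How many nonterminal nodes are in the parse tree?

11

[E [E [T [F false]]] or [T [T [F false]] and [F ( [E [T [F s]]] )]]]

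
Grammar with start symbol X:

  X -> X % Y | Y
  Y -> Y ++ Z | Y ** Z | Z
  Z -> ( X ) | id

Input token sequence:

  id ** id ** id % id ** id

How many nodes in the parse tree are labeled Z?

[X [X [Y [Y [Y [Z id]] ** [Z id]] ** [Z id]]] % [Y [Y [Z id]] ** [Z id]]]

5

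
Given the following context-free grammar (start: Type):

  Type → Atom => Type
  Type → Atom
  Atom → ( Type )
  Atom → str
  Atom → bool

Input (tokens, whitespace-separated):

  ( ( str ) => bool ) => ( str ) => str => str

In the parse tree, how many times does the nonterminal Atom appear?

[Type [Atom ( [Type [Atom ( [Type [Atom str]] )] => [Type [Atom bool]]] )] => [Type [Atom ( [Type [Atom str]] )] => [Type [Atom str] => [Type [Atom str]]]]]

8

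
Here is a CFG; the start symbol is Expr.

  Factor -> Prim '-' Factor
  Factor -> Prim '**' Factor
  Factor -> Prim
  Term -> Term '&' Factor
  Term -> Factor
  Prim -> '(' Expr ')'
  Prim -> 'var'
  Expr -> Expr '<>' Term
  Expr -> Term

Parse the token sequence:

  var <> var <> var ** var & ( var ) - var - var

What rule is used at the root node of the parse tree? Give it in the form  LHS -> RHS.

[Expr [Expr [Expr [Term [Factor [Prim var]]]] <> [Term [Factor [Prim var]]]] <> [Term [Term [Factor [Prim var] ** [Factor [Prim var]]]] & [Factor [Prim ( [Expr [Term [Factor [Prim var]]]] )] - [Factor [Prim var] - [Factor [Prim var]]]]]]

Expr -> Expr '<>' Term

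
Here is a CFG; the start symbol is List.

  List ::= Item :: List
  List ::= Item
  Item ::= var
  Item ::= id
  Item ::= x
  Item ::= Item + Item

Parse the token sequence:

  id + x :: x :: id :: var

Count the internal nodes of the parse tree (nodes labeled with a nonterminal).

[List [Item [Item id] + [Item x]] :: [List [Item x] :: [List [Item id] :: [List [Item var]]]]]

10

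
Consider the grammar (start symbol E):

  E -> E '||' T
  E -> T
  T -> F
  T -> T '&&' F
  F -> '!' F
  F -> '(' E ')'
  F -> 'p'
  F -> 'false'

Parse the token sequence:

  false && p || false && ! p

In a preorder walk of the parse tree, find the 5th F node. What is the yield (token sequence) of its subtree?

p

[E [E [T [T [F false]] && [F p]]] || [T [T [F false]] && [F ! [F p]]]]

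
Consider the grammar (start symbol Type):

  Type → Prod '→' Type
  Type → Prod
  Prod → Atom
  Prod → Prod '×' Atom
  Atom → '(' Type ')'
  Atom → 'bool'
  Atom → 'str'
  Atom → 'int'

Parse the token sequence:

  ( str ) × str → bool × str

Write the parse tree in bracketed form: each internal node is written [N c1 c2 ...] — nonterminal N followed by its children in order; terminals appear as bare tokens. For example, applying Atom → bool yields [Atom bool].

Type
Prod → Type
Prod × Atom → Type
Atom × Atom → Type
( Type ) × Atom → Type
( Prod ) × Atom → Type
( Atom ) × Atom → Type
( str ) × Atom → Type
( str ) × str → Type
( str ) × str → Prod
( str ) × str → Prod × Atom
( str ) × str → Atom × Atom
( str ) × str → bool × Atom
( str ) × str → bool × str

[Type [Prod [Prod [Atom ( [Type [Prod [Atom str]]] )]] × [Atom str]] → [Type [Prod [Prod [Atom bool]] × [Atom str]]]]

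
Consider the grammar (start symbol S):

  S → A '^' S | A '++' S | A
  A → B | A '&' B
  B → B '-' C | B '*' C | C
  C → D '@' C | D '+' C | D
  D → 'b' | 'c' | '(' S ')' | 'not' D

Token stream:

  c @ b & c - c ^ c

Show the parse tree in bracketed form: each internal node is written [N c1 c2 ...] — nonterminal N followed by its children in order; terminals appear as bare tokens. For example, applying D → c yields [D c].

S
A ^ S
A & B ^ S
B & B ^ S
C & B ^ S
D @ C & B ^ S
c @ C & B ^ S
c @ D & B ^ S
c @ b & B ^ S
c @ b & B - C ^ S
c @ b & C - C ^ S
c @ b & D - C ^ S
c @ b & c - C ^ S
c @ b & c - D ^ S
c @ b & c - c ^ S
c @ b & c - c ^ A
c @ b & c - c ^ B
c @ b & c - c ^ C
c @ b & c - c ^ D
c @ b & c - c ^ c

[S [A [A [B [C [D c] @ [C [D b]]]]] & [B [B [C [D c]]] - [C [D c]]]] ^ [S [A [B [C [D c]]]]]]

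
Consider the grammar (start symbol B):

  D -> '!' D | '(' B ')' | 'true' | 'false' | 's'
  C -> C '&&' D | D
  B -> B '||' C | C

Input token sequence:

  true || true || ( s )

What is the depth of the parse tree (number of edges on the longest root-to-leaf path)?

6

[B [B [B [C [D true]]] || [C [D true]]] || [C [D ( [B [C [D s]]] )]]]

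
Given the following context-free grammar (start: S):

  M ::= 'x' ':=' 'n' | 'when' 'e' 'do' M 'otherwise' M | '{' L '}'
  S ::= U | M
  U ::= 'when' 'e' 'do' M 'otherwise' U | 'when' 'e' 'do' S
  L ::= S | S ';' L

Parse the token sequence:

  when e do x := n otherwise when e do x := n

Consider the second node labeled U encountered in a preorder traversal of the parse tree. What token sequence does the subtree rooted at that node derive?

[S [U when e do [M x := n] otherwise [U when e do [S [M x := n]]]]]

when e do x := n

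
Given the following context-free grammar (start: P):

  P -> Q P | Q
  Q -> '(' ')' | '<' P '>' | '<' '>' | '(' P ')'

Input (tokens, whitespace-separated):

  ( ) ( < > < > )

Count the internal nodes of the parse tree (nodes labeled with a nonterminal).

8

[P [Q ( )] [P [Q ( [P [Q < >] [P [Q < >]]] )]]]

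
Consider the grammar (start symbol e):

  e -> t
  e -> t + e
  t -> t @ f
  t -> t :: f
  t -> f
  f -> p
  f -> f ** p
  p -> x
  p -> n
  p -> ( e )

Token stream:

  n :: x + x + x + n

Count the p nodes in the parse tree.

5

[e [t [t [f [p n]]] :: [f [p x]]] + [e [t [f [p x]]] + [e [t [f [p x]]] + [e [t [f [p n]]]]]]]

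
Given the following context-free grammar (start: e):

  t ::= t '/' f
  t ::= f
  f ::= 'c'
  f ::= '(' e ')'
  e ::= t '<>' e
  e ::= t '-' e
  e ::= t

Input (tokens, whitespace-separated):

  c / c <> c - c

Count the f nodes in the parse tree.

4

[e [t [t [f c]] / [f c]] <> [e [t [f c]] - [e [t [f c]]]]]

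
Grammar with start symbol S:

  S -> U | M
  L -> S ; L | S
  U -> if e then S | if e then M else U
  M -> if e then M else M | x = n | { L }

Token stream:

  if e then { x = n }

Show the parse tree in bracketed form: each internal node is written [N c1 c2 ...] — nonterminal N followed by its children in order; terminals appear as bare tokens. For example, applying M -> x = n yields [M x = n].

S
U
if e then S
if e then M
if e then { L }
if e then { S }
if e then { M }
if e then { x = n }

[S [U if e then [S [M { [L [S [M x = n]]] }]]]]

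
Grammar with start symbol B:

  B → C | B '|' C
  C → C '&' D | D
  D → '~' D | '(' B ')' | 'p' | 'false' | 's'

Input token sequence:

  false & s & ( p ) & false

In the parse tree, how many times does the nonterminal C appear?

5

[B [C [C [C [C [D false]] & [D s]] & [D ( [B [C [D p]]] )]] & [D false]]]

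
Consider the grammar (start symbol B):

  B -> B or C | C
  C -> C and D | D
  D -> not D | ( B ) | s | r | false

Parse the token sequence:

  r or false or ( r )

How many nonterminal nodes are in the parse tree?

12

[B [B [B [C [D r]]] or [C [D false]]] or [C [D ( [B [C [D r]]] )]]]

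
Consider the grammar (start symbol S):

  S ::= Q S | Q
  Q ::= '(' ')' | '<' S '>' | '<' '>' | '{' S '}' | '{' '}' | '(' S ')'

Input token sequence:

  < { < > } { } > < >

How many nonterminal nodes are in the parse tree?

[S [Q < [S [Q { [S [Q < >]] }] [S [Q { }]]] >] [S [Q < >]]]

10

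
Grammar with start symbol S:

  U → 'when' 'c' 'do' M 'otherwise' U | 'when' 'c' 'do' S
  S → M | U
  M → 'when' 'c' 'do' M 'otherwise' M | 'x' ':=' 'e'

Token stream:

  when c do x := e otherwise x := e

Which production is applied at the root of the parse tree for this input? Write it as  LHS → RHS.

[S [M when c do [M x := e] otherwise [M x := e]]]

S → M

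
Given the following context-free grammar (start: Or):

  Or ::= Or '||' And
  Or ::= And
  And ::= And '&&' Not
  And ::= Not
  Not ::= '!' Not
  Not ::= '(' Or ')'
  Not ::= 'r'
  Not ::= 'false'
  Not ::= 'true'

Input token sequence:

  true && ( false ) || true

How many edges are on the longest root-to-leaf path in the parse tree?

[Or [Or [And [And [Not true]] && [Not ( [Or [And [Not false]]] )]]] || [And [Not true]]]

7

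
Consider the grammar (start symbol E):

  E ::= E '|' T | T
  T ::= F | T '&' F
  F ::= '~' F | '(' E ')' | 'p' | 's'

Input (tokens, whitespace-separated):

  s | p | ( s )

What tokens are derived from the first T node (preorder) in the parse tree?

[E [E [E [T [F s]]] | [T [F p]]] | [T [F ( [E [T [F s]]] )]]]

s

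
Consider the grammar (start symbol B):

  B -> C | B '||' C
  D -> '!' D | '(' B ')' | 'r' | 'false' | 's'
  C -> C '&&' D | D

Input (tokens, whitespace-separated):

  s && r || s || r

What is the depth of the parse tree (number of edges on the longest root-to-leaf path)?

[B [B [B [C [C [D s]] && [D r]]] || [C [D s]]] || [C [D r]]]

6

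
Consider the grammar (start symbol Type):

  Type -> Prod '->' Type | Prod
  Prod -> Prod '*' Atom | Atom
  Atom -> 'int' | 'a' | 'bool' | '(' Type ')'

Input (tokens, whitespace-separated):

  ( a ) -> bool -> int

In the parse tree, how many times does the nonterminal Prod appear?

[Type [Prod [Atom ( [Type [Prod [Atom a]]] )]] -> [Type [Prod [Atom bool]] -> [Type [Prod [Atom int]]]]]

4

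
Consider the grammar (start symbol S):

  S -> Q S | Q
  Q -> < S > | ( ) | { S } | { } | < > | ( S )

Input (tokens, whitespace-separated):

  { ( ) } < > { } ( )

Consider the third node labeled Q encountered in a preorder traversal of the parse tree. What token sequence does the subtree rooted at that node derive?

[S [Q { [S [Q ( )]] }] [S [Q < >] [S [Q { }] [S [Q ( )]]]]]

< >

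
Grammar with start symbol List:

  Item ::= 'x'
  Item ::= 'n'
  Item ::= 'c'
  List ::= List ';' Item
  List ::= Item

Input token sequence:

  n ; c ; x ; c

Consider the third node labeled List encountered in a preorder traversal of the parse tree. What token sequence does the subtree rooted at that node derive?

[List [List [List [List [Item n]] ; [Item c]] ; [Item x]] ; [Item c]]

n ; c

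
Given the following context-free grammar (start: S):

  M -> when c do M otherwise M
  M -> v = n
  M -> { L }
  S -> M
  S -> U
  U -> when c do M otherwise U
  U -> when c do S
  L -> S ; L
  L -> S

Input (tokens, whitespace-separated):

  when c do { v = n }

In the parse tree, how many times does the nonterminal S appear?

[S [U when c do [S [M { [L [S [M v = n]]] }]]]]

3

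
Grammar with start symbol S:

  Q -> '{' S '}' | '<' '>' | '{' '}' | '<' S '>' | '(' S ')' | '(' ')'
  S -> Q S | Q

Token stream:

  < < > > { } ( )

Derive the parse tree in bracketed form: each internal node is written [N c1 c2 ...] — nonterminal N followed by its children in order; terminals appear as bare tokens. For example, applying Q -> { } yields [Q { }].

S
Q S
< S > S
< Q > S
< < > > S
< < > > Q S
< < > > { } S
< < > > { } Q
< < > > { } ( )

[S [Q < [S [Q < >]] >] [S [Q { }] [S [Q ( )]]]]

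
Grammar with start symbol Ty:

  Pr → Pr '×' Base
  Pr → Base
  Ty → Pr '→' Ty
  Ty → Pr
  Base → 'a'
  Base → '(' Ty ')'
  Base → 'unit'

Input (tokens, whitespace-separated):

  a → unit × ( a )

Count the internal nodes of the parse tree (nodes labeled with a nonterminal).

[Ty [Pr [Base a]] → [Ty [Pr [Pr [Base unit]] × [Base ( [Ty [Pr [Base a]]] )]]]]

11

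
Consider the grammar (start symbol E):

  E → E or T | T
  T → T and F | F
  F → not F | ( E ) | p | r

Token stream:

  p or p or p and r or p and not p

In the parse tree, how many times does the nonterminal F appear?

7

[E [E [E [E [T [F p]]] or [T [F p]]] or [T [T [F p]] and [F r]]] or [T [T [F p]] and [F not [F p]]]]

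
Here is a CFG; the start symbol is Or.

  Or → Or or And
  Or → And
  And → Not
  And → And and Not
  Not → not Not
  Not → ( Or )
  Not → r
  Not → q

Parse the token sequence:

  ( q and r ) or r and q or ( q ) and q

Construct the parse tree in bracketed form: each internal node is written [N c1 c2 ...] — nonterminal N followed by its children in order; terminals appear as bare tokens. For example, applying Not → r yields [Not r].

[Or [Or [Or [And [Not ( [Or [And [And [Not q]] and [Not r]]] )]]] or [And [And [Not r]] and [Not q]]] or [And [And [Not ( [Or [And [Not q]]] )]] and [Not q]]]

Or
Or or And
Or or And or And
And or And or And
Not or And or And
( Or ) or And or And
( And ) or And or And
( And and Not ) or And or And
( Not and Not ) or And or And
( q and Not ) or And or And
( q and r ) or And or And
( q and r ) or And and Not or And
( q and r ) or Not and Not or And
( q and r ) or r and Not or And
( q and r ) or r and q or And
( q and r ) or r and q or And and Not
( q and r ) or r and q or Not and Not
( q and r ) or r and q or ( Or ) and Not
( q and r ) or r and q or ( And ) and Not
( q and r ) or r and q or ( Not ) and Not
( q and r ) or r and q or ( q ) and Not
( q and r ) or r and q or ( q ) and q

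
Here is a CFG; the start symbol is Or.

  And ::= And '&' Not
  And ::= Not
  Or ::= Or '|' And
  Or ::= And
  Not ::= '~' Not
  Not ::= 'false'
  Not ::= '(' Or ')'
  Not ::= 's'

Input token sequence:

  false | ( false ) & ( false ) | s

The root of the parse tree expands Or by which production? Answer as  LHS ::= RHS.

[Or [Or [Or [And [Not false]]] | [And [And [Not ( [Or [And [Not false]]] )]] & [Not ( [Or [And [Not false]]] )]]] | [And [Not s]]]

Or ::= Or '|' And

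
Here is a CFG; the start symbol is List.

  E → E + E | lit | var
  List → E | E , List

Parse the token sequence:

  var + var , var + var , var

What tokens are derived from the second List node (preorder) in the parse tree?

[List [E [E var] + [E var]] , [List [E [E var] + [E var]] , [List [E var]]]]

var + var , var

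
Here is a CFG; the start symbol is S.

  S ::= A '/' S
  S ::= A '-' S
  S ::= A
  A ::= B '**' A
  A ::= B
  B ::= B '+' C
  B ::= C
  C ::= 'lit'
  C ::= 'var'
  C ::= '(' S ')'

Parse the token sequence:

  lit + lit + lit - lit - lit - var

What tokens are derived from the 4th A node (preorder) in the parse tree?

var

[S [A [B [B [B [C lit]] + [C lit]] + [C lit]]] - [S [A [B [C lit]]] - [S [A [B [C lit]]] - [S [A [B [C var]]]]]]]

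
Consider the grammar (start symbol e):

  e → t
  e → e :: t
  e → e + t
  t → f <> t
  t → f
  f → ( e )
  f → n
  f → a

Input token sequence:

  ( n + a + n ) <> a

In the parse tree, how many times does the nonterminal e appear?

4

[e [t [f ( [e [e [e [t [f n]]] + [t [f a]]] + [t [f n]]] )] <> [t [f a]]]]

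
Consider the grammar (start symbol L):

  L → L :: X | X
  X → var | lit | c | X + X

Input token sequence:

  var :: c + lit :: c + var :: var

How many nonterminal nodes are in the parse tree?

12

[L [L [L [L [X var]] :: [X [X c] + [X lit]]] :: [X [X c] + [X var]]] :: [X var]]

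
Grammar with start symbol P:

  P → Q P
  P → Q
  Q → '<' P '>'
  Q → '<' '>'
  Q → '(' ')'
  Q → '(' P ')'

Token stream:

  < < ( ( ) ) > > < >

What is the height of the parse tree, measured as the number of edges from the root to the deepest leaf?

8

[P [Q < [P [Q < [P [Q ( [P [Q ( )]] )]] >]] >] [P [Q < >]]]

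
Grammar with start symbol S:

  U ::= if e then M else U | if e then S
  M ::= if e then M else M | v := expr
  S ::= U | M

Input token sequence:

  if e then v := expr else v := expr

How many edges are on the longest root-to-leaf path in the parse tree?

3

[S [M if e then [M v := expr] else [M v := expr]]]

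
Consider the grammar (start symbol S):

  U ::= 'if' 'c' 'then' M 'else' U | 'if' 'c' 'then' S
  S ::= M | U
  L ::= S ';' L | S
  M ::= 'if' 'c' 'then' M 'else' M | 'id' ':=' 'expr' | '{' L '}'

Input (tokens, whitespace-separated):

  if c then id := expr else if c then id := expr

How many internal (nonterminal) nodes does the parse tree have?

[S [U if c then [M id := expr] else [U if c then [S [M id := expr]]]]]

6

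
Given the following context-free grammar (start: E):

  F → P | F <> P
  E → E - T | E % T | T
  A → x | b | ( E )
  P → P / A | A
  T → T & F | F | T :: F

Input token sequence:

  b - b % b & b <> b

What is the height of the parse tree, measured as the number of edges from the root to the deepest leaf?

7

[E [E [E [T [F [P [A b]]]]] - [T [F [P [A b]]]]] % [T [T [F [P [A b]]]] & [F [F [P [A b]]] <> [P [A b]]]]]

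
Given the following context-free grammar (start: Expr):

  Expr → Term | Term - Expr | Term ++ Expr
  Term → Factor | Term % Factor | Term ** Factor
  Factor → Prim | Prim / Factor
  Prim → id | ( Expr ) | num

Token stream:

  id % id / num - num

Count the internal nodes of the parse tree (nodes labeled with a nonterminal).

[Expr [Term [Term [Factor [Prim id]]] % [Factor [Prim id] / [Factor [Prim num]]]] - [Expr [Term [Factor [Prim num]]]]]

13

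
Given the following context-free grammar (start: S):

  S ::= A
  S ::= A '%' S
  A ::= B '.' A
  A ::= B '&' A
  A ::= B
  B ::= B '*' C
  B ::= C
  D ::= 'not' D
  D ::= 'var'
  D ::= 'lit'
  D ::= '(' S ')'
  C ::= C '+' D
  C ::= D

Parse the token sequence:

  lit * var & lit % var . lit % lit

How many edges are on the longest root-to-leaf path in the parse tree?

[S [A [B [B [C [D lit]]] * [C [D var]]] & [A [B [C [D lit]]]]] % [S [A [B [C [D var]]] . [A [B [C [D lit]]]]] % [S [A [B [C [D lit]]]]]]]

7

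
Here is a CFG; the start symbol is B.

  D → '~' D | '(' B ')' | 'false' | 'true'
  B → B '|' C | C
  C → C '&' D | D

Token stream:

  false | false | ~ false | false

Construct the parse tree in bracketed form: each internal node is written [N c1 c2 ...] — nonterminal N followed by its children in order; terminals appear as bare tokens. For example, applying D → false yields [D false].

B
B | C
B | C | C
B | C | C | C
C | C | C | C
D | C | C | C
false | C | C | C
false | D | C | C
false | false | C | C
false | false | D | C
false | false | ~ D | C
false | false | ~ false | C
false | false | ~ false | D
false | false | ~ false | false

[B [B [B [B [C [D false]]] | [C [D false]]] | [C [D ~ [D false]]]] | [C [D false]]]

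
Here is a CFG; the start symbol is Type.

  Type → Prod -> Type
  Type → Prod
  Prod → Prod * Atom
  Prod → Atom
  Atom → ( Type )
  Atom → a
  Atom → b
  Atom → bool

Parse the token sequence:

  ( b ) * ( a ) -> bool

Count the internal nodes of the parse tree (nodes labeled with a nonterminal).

[Type [Prod [Prod [Atom ( [Type [Prod [Atom b]]] )]] * [Atom ( [Type [Prod [Atom a]]] )]] -> [Type [Prod [Atom bool]]]]

14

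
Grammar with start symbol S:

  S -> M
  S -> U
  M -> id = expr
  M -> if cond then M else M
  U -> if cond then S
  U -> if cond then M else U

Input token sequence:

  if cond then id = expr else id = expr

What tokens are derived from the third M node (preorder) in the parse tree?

id = expr

[S [M if cond then [M id = expr] else [M id = expr]]]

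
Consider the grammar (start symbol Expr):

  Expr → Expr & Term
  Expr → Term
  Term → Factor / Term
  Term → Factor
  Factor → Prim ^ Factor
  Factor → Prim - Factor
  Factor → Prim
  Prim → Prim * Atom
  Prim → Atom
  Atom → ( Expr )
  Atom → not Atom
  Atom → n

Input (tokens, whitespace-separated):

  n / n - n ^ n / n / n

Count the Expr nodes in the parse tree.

[Expr [Term [Factor [Prim [Atom n]]] / [Term [Factor [Prim [Atom n]] - [Factor [Prim [Atom n]] ^ [Factor [Prim [Atom n]]]]] / [Term [Factor [Prim [Atom n]]] / [Term [Factor [Prim [Atom n]]]]]]]]

1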